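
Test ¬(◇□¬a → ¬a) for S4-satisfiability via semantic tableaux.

1. ¬(◇□¬a → ¬a), u
2. ◇□¬a, u   [¬→-rule on 1]
3. a, u   [¬→-rule on 1]
4. □¬a, v   [◇-rule on 2: fresh world v, uRv]
5. ¬a, v   [□-rule on 4 via vRv]
Accessibility: uRu, uRv, vRv

Satisfiable (open branch found)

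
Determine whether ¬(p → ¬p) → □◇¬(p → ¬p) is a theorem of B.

Tableau for the negation ¬(¬(p → ¬p) → □◇¬(p → ¬p)):
1. ¬(¬(p → ¬p) → □◇¬(p → ¬p)), w0
2. ¬(p → ¬p), w0
3. ¬□◇¬(p → ¬p), w0
4. p, w0
5. ¬◇¬(p → ¬p), w1
6. p → ¬p, w0
7. p → ¬p, w1
8. ¬p, w0
Accessibility: w0Rw0, w0Rw1, w1Rw0, w1Rw1
Branch closes: p and ¬p both at w0.
Every branch of the negation's tableau closes; the branch above is one of them.

Valid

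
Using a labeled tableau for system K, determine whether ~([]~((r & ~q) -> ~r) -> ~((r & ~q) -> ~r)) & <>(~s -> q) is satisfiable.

Satisfiable (open branch found)

1. ~([]~((r & ~q) -> ~r) -> ~((r & ~q) -> ~r)) & <>(~s -> q), 0
2. ~([]~((r & ~q) -> ~r) -> ~((r & ~q) -> ~r)), 0
3. <>(~s -> q), 0
4. []~((r & ~q) -> ~r), 0
5. (r & ~q) -> ~r, 0
6. ~r, 0
7. ~s -> q, 1
8. ~((r & ~q) -> ~r), 1
9. r & ~q, 1
10. r, 1
11. ~q, 1
12. s, 1
Accessibility: 0R1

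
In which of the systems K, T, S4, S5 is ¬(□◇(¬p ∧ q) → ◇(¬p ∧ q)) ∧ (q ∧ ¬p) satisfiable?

K-tableau for the formula:
1. ¬(□◇(¬p ∧ q) → ◇(¬p ∧ q)) ∧ (q ∧ ¬p), 0
2. ¬(□◇(¬p ∧ q) → ◇(¬p ∧ q)), 0   [∧-rule on 1]
3. q ∧ ¬p, 0   [∧-rule on 1]
4. □◇(¬p ∧ q), 0   [¬→-rule on 2]
5. ¬◇(¬p ∧ q), 0   [¬→-rule on 2]
6. q, 0   [∧-rule on 3]
7. ¬p, 0   [∧-rule on 3]
Complete open branch: satisfiable in K.
T-tableau for the formula:
1. ¬(□◇(¬p ∧ q) → ◇(¬p ∧ q)) ∧ (q ∧ ¬p), 0
2. ¬(□◇(¬p ∧ q) → ◇(¬p ∧ q)), 0   [∧-rule on 1]
3. q ∧ ¬p, 0   [∧-rule on 1]
4. □◇(¬p ∧ q), 0   [¬→-rule on 2]
5. ¬◇(¬p ∧ q), 0   [¬→-rule on 2]
6. q, 0   [∧-rule on 3]
7. ¬p, 0   [∧-rule on 3]
8. ◇(¬p ∧ q), 0   [□-rule on 4 via 0R0]
9. ¬(¬p ∧ q), 0   [¬◇-rule on 5 via 0R0]
10. ¬q, 0   [¬∧-rule on 9 (branches; this branch)]
Accessibility: 0R0
Branch closes: q and ¬q both at 0.
Every branch closes (one shown): unsatisfiable in T, hence also in S4, S5 (every S4/S5-frame is a T-frame).

K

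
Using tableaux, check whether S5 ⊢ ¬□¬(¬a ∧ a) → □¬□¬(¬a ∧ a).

Tableau for the negation ¬(¬□¬(¬a ∧ a) → □¬□¬(¬a ∧ a)):
1. ¬(¬□¬(¬a ∧ a) → □¬□¬(¬a ∧ a)), u
2. ¬□¬(¬a ∧ a), u
3. ¬□¬□¬(¬a ∧ a), u
4. ¬a ∧ a, v
5. ¬a, v
6. a, v
Accessibility: uRu, uRv, vRu, vRv
Branch closes: a and ¬a both at v.
Every branch of the negation's tableau closes; the branch above is one of them.

Valid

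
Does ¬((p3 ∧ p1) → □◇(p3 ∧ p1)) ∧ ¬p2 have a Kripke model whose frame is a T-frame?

Satisfiable (open branch found)

1. ¬((p3 ∧ p1) → □◇(p3 ∧ p1)) ∧ ¬p2, 0
2. ¬((p3 ∧ p1) → □◇(p3 ∧ p1)), 0
3. ¬p2, 0
4. p3 ∧ p1, 0
5. ¬□◇(p3 ∧ p1), 0
6. p3, 0
7. p1, 0
8. ¬◇(p3 ∧ p1), 1
9. ¬(p3 ∧ p1), 1
10. ¬p1, 1
Accessibility: 0R0, 0R1, 1R1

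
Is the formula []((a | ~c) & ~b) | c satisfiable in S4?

Satisfiable

1. []((a | ~c) & ~b) | c, w0
2. c, w0   [|-rule on 1 (branches; this branch)]
Accessibility: w0Rw0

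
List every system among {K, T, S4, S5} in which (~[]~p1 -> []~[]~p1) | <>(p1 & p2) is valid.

S4-tableau for the negation ~((~[]~p1 -> []~[]~p1) | <>(p1 & p2)):
1. ~((~[]~p1 -> []~[]~p1) | <>(p1 & p2)), u
2. ~(~[]~p1 -> []~[]~p1), u
3. ~<>(p1 & p2), u
4. ~[]~p1, u
5. ~[]~[]~p1, u
6. ~(p1 & p2), u
7. ~p2, u
8. p1, v
9. ~(p1 & p2), v
10. ~p2, v
11. []~p1, w
12. ~(p1 & p2), w
13. ~p1, w
14. ~p2, w
Accessibility: uRu, uRv, uRw, vRv, wRw
Complete open branch: countermodel on an S4-frame, so not valid in S4, nor in K, T (the same frame is also a K-frame and a T-frame).
S5-tableau for the negation ~((~[]~p1 -> []~[]~p1) | <>(p1 & p2)):
1. ~((~[]~p1 -> []~[]~p1) | <>(p1 & p2)), u
2. ~(~[]~p1 -> []~[]~p1), u
3. ~<>(p1 & p2), u
4. ~[]~p1, u
5. ~[]~[]~p1, u
6. ~(p1 & p2), u
7. ~p2, u
8. p1, v
9. ~(p1 & p2), v
10. ~p2, v
11. []~p1, w
12. ~(p1 & p2), w
13. ~p1, u
14. ~p1, v
Accessibility: uRu, uRv, uRw, vRu, vRv, vRw, wRu, wRv, wRw
Branch closes: p1 and ~p1 both at v.
Every branch closes (one shown): valid in S5.

S5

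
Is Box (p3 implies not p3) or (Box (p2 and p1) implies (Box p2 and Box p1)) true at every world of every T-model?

Tableau for the negation not (Box (p3 implies not p3) or (Box (p2 and p1) implies (Box p2 and Box p1))):
1. not (Box (p3 implies not p3) or (Box (p2 and p1) implies (Box p2 and Box p1))), w0
2. not Box (p3 implies not p3), w0   [neg-or-rule on 1]
3. not (Box (p2 and p1) implies (Box p2 and Box p1)), w0   [neg-or-rule on 1]
4. Box (p2 and p1), w0   [neg-implies-rule on 3]
5. not (Box p2 and Box p1), w0   [neg-implies-rule on 3]
6. p2 and p1, w0   [Box-rule on 4 via w0Rw0]
7. p2, w0   [and-rule on 6]
8. p1, w0   [and-rule on 6]
9. not Box p1, w0   [neg-and-rule on 5 (branches; this branch)]
10. not (p3 implies not p3), w1   [neg-Box-rule on 2: fresh world w1, w0Rw1]
11. p3, w1   [neg-implies-rule on 10]
12. p2 and p1, w1   [Box-rule on 4 via w0Rw1]
13. p2, w1   [and-rule on 12]
14. p1, w1   [and-rule on 12]
15. not p1, w2   [neg-Box-rule on 9: fresh world w2, w0Rw2]
16. p2 and p1, w2   [Box-rule on 4 via w0Rw2]
17. p2, w2   [and-rule on 16]
18. p1, w2   [and-rule on 16]
Accessibility: w0Rw0, w0Rw1, w0Rw2, w1Rw1, w2Rw2
Branch closes: p1 and not p1 both at w2.
Every branch of the negation's tableau closes; the branch above is one of them.

Valid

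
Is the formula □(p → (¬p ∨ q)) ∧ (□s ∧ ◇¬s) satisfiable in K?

1. □(p → (¬p ∨ q)) ∧ (□s ∧ ◇¬s), u
2. □(p → (¬p ∨ q)), u
3. □s ∧ ◇¬s, u
4. □s, u
5. ◇¬s, u
6. ¬s, v
7. p → (¬p ∨ q), v
8. s, v
Accessibility: uRv
Branch closes: s and ¬s both at v.
All branches of the tableau close; one closing branch shown above.

Unsatisfiable (every branch closes)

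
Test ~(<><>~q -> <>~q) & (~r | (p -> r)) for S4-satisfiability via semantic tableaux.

1. ~(<><>~q -> <>~q) & (~r | (p -> r)), w0
2. ~(<><>~q -> <>~q), w0
3. ~r | (p -> r), w0
4. <><>~q, w0
5. ~<>~q, w0
6. q, w0
7. p -> r, w0
8. r, w0
9. <>~q, w1
10. q, w1
11. ~q, w2
12. q, w2
Accessibility: w0Rw0, w0Rw1, w0Rw2, w1Rw1, w1Rw2, w2Rw2
Branch closes: q and ~q both at w2.
All branches of the tableau close; one closing branch shown above.

No, unsatisfiable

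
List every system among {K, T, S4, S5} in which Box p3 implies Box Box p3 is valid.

T-tableau for the negation not (Box p3 implies Box Box p3):
1. not (Box p3 implies Box Box p3), 0
2. Box p3, 0
3. not Box Box p3, 0
4. p3, 0
5. not Box p3, 1
6. p3, 1
7. not p3, 2
Accessibility: 0R0, 0R1, 1R1, 1R2, 2R2
Complete open branch: countermodel on a T-frame, so not valid in T, nor in K (the same frame is also a K-frame).
S4-tableau for the negation not (Box p3 implies Box Box p3):
1. not (Box p3 implies Box Box p3), 0
2. Box p3, 0
3. not Box Box p3, 0
4. p3, 0
5. not Box p3, 1
6. p3, 1
7. not p3, 2
8. p3, 2
Accessibility: 0R0, 0R1, 0R2, 1R1, 1R2, 2R2
Branch closes: p3 and not p3 both at 2.
Every branch closes (one shown): valid in S4, hence also in S5 (every theorem of S4 is a theorem of S5).

S4, S5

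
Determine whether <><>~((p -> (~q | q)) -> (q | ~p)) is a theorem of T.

Tableau for the negation ~<><>~((p -> (~q | q)) -> (q | ~p)):
1. ~<><>~((p -> (~q | q)) -> (q | ~p)), 0
2. ~<>~((p -> (~q | q)) -> (q | ~p)), 0   [~<>-rule on 1 via 0R0]
3. (p -> (~q | q)) -> (q | ~p), 0   [~<>-rule on 2 via 0R0]
4. q | ~p, 0   [->-rule on 3 (branches; this branch)]
5. ~p, 0   [|-rule on 4 (branches; this branch)]
Accessibility: 0R0
The negation has an open branch (countermodel exists).

Invalid (countermodel exists)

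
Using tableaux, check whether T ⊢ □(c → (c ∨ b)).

Tableau for the negation ¬□(c → (c ∨ b)):
1. ¬□(c → (c ∨ b)), w0
2. ¬(c → (c ∨ b)), w1
3. c, w1
4. ¬(c ∨ b), w1
5. ¬c, w1
6. ¬b, w1
Accessibility: w0Rw0, w0Rw1, w1Rw1
Branch closes: c and ¬c both at w1.
All branches of the negation close; one closing branch shown above.

Valid in T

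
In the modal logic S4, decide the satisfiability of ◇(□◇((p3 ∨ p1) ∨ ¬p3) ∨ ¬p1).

1. ◇(□◇((p3 ∨ p1) ∨ ¬p3) ∨ ¬p1), u
2. □◇((p3 ∨ p1) ∨ ¬p3) ∨ ¬p1, v   [◇-rule on 1: fresh world v, uRv]
3. ¬p1, v   [∨-rule on 2 (branches; this branch)]
Accessibility: uRu, uRv, vRv

Satisfiable (open branch found)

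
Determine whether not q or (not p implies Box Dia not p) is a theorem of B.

Yes, valid

Tableau for the negation not (not q or (not p implies Box Dia not p)):
1. not (not q or (not p implies Box Dia not p)), u
2. q, u
3. not (not p implies Box Dia not p), u
4. not p, u
5. not Box Dia not p, u
6. not Dia not p, v
7. p, u
Accessibility: uRu, uRv, vRu, vRv
Branch closes: p and not p both at u.
Every branch of the negation's tableau closes; the branch above is one of them.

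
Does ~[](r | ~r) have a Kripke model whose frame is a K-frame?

1. ~[](r | ~r), u
2. ~(r | ~r), v
3. ~r, v
4. r, v
Accessibility: uRv
Branch closes: r and ~r both at v.
Every branch closes; the branch above is one of them.

Unsatisfiable (every branch closes)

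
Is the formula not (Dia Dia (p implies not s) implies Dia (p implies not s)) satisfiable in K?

Yes, satisfiable

1. not (Dia Dia (p implies not s) implies Dia (p implies not s)), u
2. Dia Dia (p implies not s), u   [neg-implies-rule on 1]
3. not Dia (p implies not s), u   [neg-implies-rule on 1]
4. Dia (p implies not s), v   [Dia-rule on 2: fresh world v, uRv]
5. not (p implies not s), v   [neg-Dia-rule on 3 via uRv]
6. p, v   [neg-implies-rule on 5]
7. s, v   [neg-implies-rule on 5]
8. p implies not s, w   [Dia-rule on 4: fresh world w, vRw]
9. not s, w   [implies-rule on 8 (branches; this branch)]
Accessibility: uRv, vRw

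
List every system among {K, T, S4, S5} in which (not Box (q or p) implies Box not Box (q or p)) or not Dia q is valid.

S5

S4-tableau for the negation not ((not Box (q or p) implies Box not Box (q or p)) or not Dia q):
1. not ((not Box (q or p) implies Box not Box (q or p)) or not Dia q), w0
2. not (not Box (q or p) implies Box not Box (q or p)), w0
3. Dia q, w0
4. not Box (q or p), w0
5. not Box not Box (q or p), w0
6. q, w1
7. not (q or p), w2
8. not q, w2
9. not p, w2
10. Box (q or p), w3
11. q or p, w3
12. p, w3
Accessibility: w0Rw0, w0Rw1, w0Rw2, w0Rw3, w1Rw1, w2Rw2, w3Rw3
Complete open branch: countermodel on an S4-frame, so not valid in S4, nor in K, T (the same frame is also a K-frame and a T-frame).
S5-tableau for the negation not ((not Box (q or p) implies Box not Box (q or p)) or not Dia q):
1. not ((not Box (q or p) implies Box not Box (q or p)) or not Dia q), w0
2. not (not Box (q or p) implies Box not Box (q or p)), w0
3. Dia q, w0
4. not Box (q or p), w0
5. not Box not Box (q or p), w0
6. q, w1
7. not (q or p), w2
8. not q, w2
9. not p, w2
10. Box (q or p), w3
11. q or p, w0
12. q or p, w1
13. q or p, w2
14. q or p, w3
15. p, w0
16. p, w1
17. p, w2
Accessibility: w0Rw0, w0Rw1, w0Rw2, w0Rw3, w1Rw0, w1Rw1, w1Rw2, w1Rw3, w2Rw0, w2Rw1, w2Rw2, w2Rw3, w3Rw0, w3Rw1, w3Rw2, w3Rw3
Branch closes: p and not p both at w2.
Every branch closes (one shown): valid in S5.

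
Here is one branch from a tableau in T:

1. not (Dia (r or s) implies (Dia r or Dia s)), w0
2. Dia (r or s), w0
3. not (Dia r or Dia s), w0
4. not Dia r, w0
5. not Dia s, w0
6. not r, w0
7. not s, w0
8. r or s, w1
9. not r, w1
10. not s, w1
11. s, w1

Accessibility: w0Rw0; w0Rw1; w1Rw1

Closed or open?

Both s and not s appear at w1.

Yes, closed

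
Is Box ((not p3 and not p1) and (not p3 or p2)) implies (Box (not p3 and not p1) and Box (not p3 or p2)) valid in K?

Tableau for the negation not (Box ((not p3 and not p1) and (not p3 or p2)) implies (Box (not p3 and not p1) and Box (not p3 or p2))):
1. not (Box ((not p3 and not p1) and (not p3 or p2)) implies (Box (not p3 and not p1) and Box (not p3 or p2))), 0
2. Box ((not p3 and not p1) and (not p3 or p2)), 0
3. not (Box (not p3 and not p1) and Box (not p3 or p2)), 0
4. not Box (not p3 or p2), 0
5. not (not p3 or p2), 1
6. p3, 1
7. not p2, 1
8. (not p3 and not p1) and (not p3 or p2), 1
9. not p3 and not p1, 1
10. not p3 or p2, 1
11. not p3, 1
12. not p1, 1
Accessibility: 0R1
Branch closes: p3 and not p3 both at 1.
Every branch of the negation's tableau closes; the branch above is one of them.

Valid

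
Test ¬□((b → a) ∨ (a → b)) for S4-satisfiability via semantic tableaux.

Unsatisfiable (every branch closes)

1. ¬□((b → a) ∨ (a → b)), 0
2. ¬((b → a) ∨ (a → b)), 1
3. ¬(b → a), 1
4. ¬(a → b), 1
5. b, 1
6. ¬a, 1
7. a, 1
8. ¬b, 1
Accessibility: 0R0, 0R1, 1R1
Branch closes: a and ¬a both at 1.
Every branch closes; the branch above is one of them.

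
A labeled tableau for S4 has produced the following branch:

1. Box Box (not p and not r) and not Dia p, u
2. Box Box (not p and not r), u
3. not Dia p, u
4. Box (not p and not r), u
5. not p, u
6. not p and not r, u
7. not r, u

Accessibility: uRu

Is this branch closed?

No, open

No world carries both an atom and its negation.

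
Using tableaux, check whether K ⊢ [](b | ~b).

Tableau for the negation ~[](b | ~b):
1. ~[](b | ~b), w0
2. ~(b | ~b), w1
3. ~b, w1
4. b, w1
Accessibility: w0Rw1
Branch closes: b and ~b both at w1.
Every branch of the negation's tableau closes; the branch above is one of them.

Valid in K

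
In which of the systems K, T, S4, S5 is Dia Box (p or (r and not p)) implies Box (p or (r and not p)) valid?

S5

S5-tableau for the negation not (Dia Box (p or (r and not p)) implies Box (p or (r and not p))):
1. not (Dia Box (p or (r and not p)) implies Box (p or (r and not p))), 0
2. Dia Box (p or (r and not p)), 0
3. not Box (p or (r and not p)), 0
4. Box (p or (r and not p)), 1
5. p or (r and not p), 0
6. p or (r and not p), 1
7. r and not p, 0
8. r, 0
9. not p, 0
10. r and not p, 1
11. r, 1
12. not p, 1
13. not (p or (r and not p)), 2
14. not p, 2
15. not (r and not p), 2
16. p or (r and not p), 2
17. not r, 2
18. r and not p, 2
19. r, 2
Accessibility: 0R0, 0R1, 0R2, 1R0, 1R1, 1R2, 2R0, 2R1, 2R2
Branch closes: r and not r both at 2.
Every branch closes (one shown): valid in S5.
S4-tableau for the negation not (Dia Box (p or (r and not p)) implies Box (p or (r and not p))):
1. not (Dia Box (p or (r and not p)) implies Box (p or (r and not p))), 0
2. Dia Box (p or (r and not p)), 0
3. not Box (p or (r and not p)), 0
4. Box (p or (r and not p)), 1
5. p or (r and not p), 1
6. r and not p, 1
7. r, 1
8. not p, 1
9. not (p or (r and not p)), 2
10. not p, 2
11. not (r and not p), 2
12. not r, 2
Accessibility: 0R0, 0R1, 0R2, 1R1, 2R2
Complete open branch: countermodel on an S4-frame, so not valid in S4, nor in K, T (the same frame is also a K-frame and a T-frame).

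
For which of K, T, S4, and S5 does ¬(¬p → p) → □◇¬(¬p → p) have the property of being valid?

S5-tableau for the negation ¬(¬(¬p → p) → □◇¬(¬p → p)):
1. ¬(¬(¬p → p) → □◇¬(¬p → p)), w0
2. ¬(¬p → p), w0   [¬→-rule on 1]
3. ¬□◇¬(¬p → p), w0   [¬→-rule on 1]
4. ¬p, w0   [¬→-rule on 2]
5. ¬◇¬(¬p → p), w1   [¬□-rule on 3: fresh world w1, w0Rw1]
6. ¬p → p, w0   [¬◇-rule on 5 via w1Rw0]
7. ¬p → p, w1   [¬◇-rule on 5 via w1Rw1]
8. p, w0   [→-rule on 6 (branches; this branch)]
Accessibility: w0Rw0, w0Rw1, w1Rw0, w1Rw1
Branch closes: p and ¬p both at w0.
Every branch closes (one shown): valid in S5.
S4-tableau for the negation ¬(¬(¬p → p) → □◇¬(¬p → p)):
1. ¬(¬(¬p → p) → □◇¬(¬p → p)), w0
2. ¬(¬p → p), w0   [¬→-rule on 1]
3. ¬□◇¬(¬p → p), w0   [¬→-rule on 1]
4. ¬p, w0   [¬→-rule on 2]
5. ¬◇¬(¬p → p), w1   [¬□-rule on 3: fresh world w1, w0Rw1]
6. ¬p → p, w1   [¬◇-rule on 5 via w1Rw1]
7. p, w1   [→-rule on 6 (branches; this branch)]
Accessibility: w0Rw0, w0Rw1, w1Rw1
Complete open branch: countermodel on an S4-frame, so not valid in S4, nor in K, T (the same frame is also a K-frame and a T-frame).

S5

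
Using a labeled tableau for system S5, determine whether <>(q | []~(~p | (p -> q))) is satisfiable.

Satisfiable (open branch found)

1. <>(q | []~(~p | (p -> q))), u
2. q | []~(~p | (p -> q)), v   [<>-rule on 1: fresh world v, uRv]
3. []~(~p | (p -> q)), v   [|-rule on 2 (branches; this branch)]
4. ~(~p | (p -> q)), u   [[]-rule on 3 via vRu]
5. p, u   [~|-rule on 4]
6. ~(p -> q), u   [~|-rule on 4]
7. ~q, u   [~->-rule on 6]
8. ~(~p | (p -> q)), v   [[]-rule on 3 via vRv]
9. p, v   [~|-rule on 8]
10. ~(p -> q), v   [~|-rule on 8]
11. ~q, v   [~->-rule on 10]
Accessibility: uRu, uRv, vRu, vRv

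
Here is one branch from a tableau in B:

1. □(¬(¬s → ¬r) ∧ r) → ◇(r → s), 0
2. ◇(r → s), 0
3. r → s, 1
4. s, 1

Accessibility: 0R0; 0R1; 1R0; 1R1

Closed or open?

There is no literal clash: for every atom and world, at most one sign appears.

Not closed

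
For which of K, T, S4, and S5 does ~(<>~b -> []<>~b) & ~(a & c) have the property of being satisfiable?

K, T, S4

S5-tableau for the formula:
1. ~(<>~b -> []<>~b) & ~(a & c), 0
2. ~(<>~b -> []<>~b), 0   [&-rule on 1]
3. ~(a & c), 0   [&-rule on 1]
4. <>~b, 0   [~->-rule on 2]
5. ~[]<>~b, 0   [~->-rule on 2]
6. ~c, 0   [~&-rule on 3 (branches; this branch)]
7. ~b, 1   [<>-rule on 4: fresh world 1, 0R1]
8. ~<>~b, 2   [~[]-rule on 5: fresh world 2, 0R2]
9. b, 0   [~<>-rule on 8 via 2R0]
10. b, 1   [~<>-rule on 8 via 2R1]
Accessibility: 0R0, 0R1, 0R2, 1R0, 1R1, 1R2, 2R0, 2R1, 2R2
Branch closes: b and ~b both at 1.
Every branch closes (one shown): unsatisfiable in S5.
S4-tableau for the formula:
1. ~(<>~b -> []<>~b) & ~(a & c), 0
2. ~(<>~b -> []<>~b), 0   [&-rule on 1]
3. ~(a & c), 0   [&-rule on 1]
4. <>~b, 0   [~->-rule on 2]
5. ~[]<>~b, 0   [~->-rule on 2]
6. ~c, 0   [~&-rule on 3 (branches; this branch)]
7. ~b, 1   [<>-rule on 4: fresh world 1, 0R1]
8. ~<>~b, 2   [~[]-rule on 5: fresh world 2, 0R2]
9. b, 2   [~<>-rule on 8 via 2R2]
Accessibility: 0R0, 0R1, 0R2, 1R1, 2R2
Complete open branch: satisfiable in S4, hence also in K, T (this S4-model is also a K-model and a T-model).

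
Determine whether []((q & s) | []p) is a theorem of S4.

Not valid

Tableau for the negation ~[]((q & s) | []p):
1. ~[]((q & s) | []p), w0
2. ~((q & s) | []p), w1
3. ~(q & s), w1
4. ~[]p, w1
5. ~s, w1
6. ~p, w2
Accessibility: w0Rw0, w0Rw1, w0Rw2, w1Rw1, w1Rw2, w2Rw2
The negation has an open branch (countermodel exists).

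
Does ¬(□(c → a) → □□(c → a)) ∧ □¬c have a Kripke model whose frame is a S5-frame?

1. ¬(□(c → a) → □□(c → a)) ∧ □¬c, w0
2. ¬(□(c → a) → □□(c → a)), w0
3. □¬c, w0
4. □(c → a), w0
5. ¬□□(c → a), w0
6. ¬c, w0
7. c → a, w0
8. a, w0
9. ¬□(c → a), w1
10. ¬c, w1
11. c → a, w1
12. a, w1
13. ¬(c → a), w2
14. c, w2
15. ¬a, w2
16. ¬c, w2
Accessibility: w0Rw0, w0Rw1, w0Rw2, w1Rw0, w1Rw1, w1Rw2, w2Rw0, w2Rw1, w2Rw2
Branch closes: c and ¬c both at w2.
(One branch shown.) All branches close.

Unsatisfiable (every branch closes)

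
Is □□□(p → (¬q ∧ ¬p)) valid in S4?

Tableau for the negation ¬□□□(p → (¬q ∧ ¬p)):
1. ¬□□□(p → (¬q ∧ ¬p)), w0
2. ¬□□(p → (¬q ∧ ¬p)), w1
3. ¬□(p → (¬q ∧ ¬p)), w2
4. ¬(p → (¬q ∧ ¬p)), w3
5. p, w3
6. ¬(¬q ∧ ¬p), w3
Accessibility: w0Rw0, w0Rw1, w0Rw2, w0Rw3, w1Rw1, w1Rw2, w1Rw3, w2Rw2, w2Rw3, w3Rw3
The negation has an open branch (countermodel exists).

No, not valid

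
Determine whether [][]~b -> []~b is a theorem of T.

Yes, valid

Tableau for the negation ~([][]~b -> []~b):
1. ~([][]~b -> []~b), u
2. [][]~b, u   [~->-rule on 1]
3. ~[]~b, u   [~->-rule on 1]
4. []~b, u   [[]-rule on 2 via uRu]
5. ~b, u   [[]-rule on 4 via uRu]
6. b, v   [~[]-rule on 3: fresh world v, uRv]
7. []~b, v   [[]-rule on 2 via uRv]
8. ~b, v   [[]-rule on 4 via uRv]
Accessibility: uRu, uRv, vRv
Branch closes: b and ~b both at v.
Every branch of the negation's tableau closes; the branch above is one of them.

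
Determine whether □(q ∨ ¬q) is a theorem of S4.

Valid

Tableau for the negation ¬□(q ∨ ¬q):
1. ¬□(q ∨ ¬q), 0
2. ¬(q ∨ ¬q), 1
3. ¬q, 1
4. q, 1
Accessibility: 0R0, 0R1, 1R1
Branch closes: q and ¬q both at 1.
All branches of the negation close; one closing branch shown above.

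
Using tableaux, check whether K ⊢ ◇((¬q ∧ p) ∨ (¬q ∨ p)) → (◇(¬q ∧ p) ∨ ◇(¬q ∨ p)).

Yes, valid

Tableau for the negation ¬(◇((¬q ∧ p) ∨ (¬q ∨ p)) → (◇(¬q ∧ p) ∨ ◇(¬q ∨ p))):
1. ¬(◇((¬q ∧ p) ∨ (¬q ∨ p)) → (◇(¬q ∧ p) ∨ ◇(¬q ∨ p))), w0
2. ◇((¬q ∧ p) ∨ (¬q ∨ p)), w0   [¬→-rule on 1]
3. ¬(◇(¬q ∧ p) ∨ ◇(¬q ∨ p)), w0   [¬→-rule on 1]
4. ¬◇(¬q ∧ p), w0   [¬∨-rule on 3]
5. ¬◇(¬q ∨ p), w0   [¬∨-rule on 3]
6. (¬q ∧ p) ∨ (¬q ∨ p), w1   [◇-rule on 2: fresh world w1, w0Rw1]
7. ¬(¬q ∧ p), w1   [¬◇-rule on 4 via w0Rw1]
8. ¬(¬q ∨ p), w1   [¬◇-rule on 5 via w0Rw1]
9. q, w1   [¬∨-rule on 8]
10. ¬p, w1   [¬∨-rule on 8]
11. ¬q ∨ p, w1   [∨-rule on 6 (branches; this branch)]
12. p, w1   [∨-rule on 11 (branches; this branch)]
Accessibility: w0Rw1
Branch closes: p and ¬p both at w1.
All branches of the negation close; one closing branch shown above.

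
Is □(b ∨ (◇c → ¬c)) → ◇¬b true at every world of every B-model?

Tableau for the negation ¬(□(b ∨ (◇c → ¬c)) → ◇¬b):
1. ¬(□(b ∨ (◇c → ¬c)) → ◇¬b), u
2. □(b ∨ (◇c → ¬c)), u
3. ¬◇¬b, u
4. b ∨ (◇c → ¬c), u
5. b, u
6. ◇c → ¬c, u
7. ¬c, u
Accessibility: uRu
The negation has an open branch (countermodel exists).

Not valid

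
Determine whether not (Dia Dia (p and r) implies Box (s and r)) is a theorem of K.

Invalid (countermodel exists)

Tableau for the negation Dia Dia (p and r) implies Box (s and r):
1. Dia Dia (p and r) implies Box (s and r), w0
2. Box (s and r), w0
The negation has an open branch (countermodel exists).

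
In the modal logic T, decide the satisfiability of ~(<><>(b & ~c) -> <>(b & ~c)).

Satisfiable (open branch found)

1. ~(<><>(b & ~c) -> <>(b & ~c)), 0
2. <><>(b & ~c), 0
3. ~<>(b & ~c), 0
4. ~(b & ~c), 0
5. c, 0
6. <>(b & ~c), 1
7. ~(b & ~c), 1
8. c, 1
9. b & ~c, 2
10. b, 2
11. ~c, 2
Accessibility: 0R0, 0R1, 1R1, 1R2, 2R2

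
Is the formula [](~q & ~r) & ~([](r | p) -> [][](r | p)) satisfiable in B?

1. [](~q & ~r) & ~([](r | p) -> [][](r | p)), u
2. [](~q & ~r), u   [&-rule on 1]
3. ~([](r | p) -> [][](r | p)), u   [&-rule on 1]
4. [](r | p), u   [~->-rule on 3]
5. ~[][](r | p), u   [~->-rule on 3]
6. ~q & ~r, u   [[]-rule on 2 via uRu]
7. ~q, u   [&-rule on 6]
8. ~r, u   [&-rule on 6]
9. r | p, u   [[]-rule on 4 via uRu]
10. p, u   [|-rule on 9 (branches; this branch)]
11. ~[](r | p), v   [~[]-rule on 5: fresh world v, uRv]
12. ~q & ~r, v   [[]-rule on 2 via uRv]
13. ~q, v   [&-rule on 12]
14. ~r, v   [&-rule on 12]
15. r | p, v   [[]-rule on 4 via uRv]
16. p, v   [|-rule on 15 (branches; this branch)]
17. ~(r | p), w   [~[]-rule on 11: fresh world w, vRw]
18. ~r, w   [~|-rule on 17]
19. ~p, w   [~|-rule on 17]
Accessibility: uRu, uRv, vRu, vRv, vRw, wRv, wRw

Satisfiable (open branch found)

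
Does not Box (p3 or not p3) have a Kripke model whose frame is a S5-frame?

Unsatisfiable

1. not Box (p3 or not p3), w0
2. not (p3 or not p3), w1
3. not p3, w1
4. p3, w1
Accessibility: w0Rw0, w0Rw1, w1Rw0, w1Rw1
Branch closes: p3 and not p3 both at w1.
All branches of the tableau close; one closing branch shown above.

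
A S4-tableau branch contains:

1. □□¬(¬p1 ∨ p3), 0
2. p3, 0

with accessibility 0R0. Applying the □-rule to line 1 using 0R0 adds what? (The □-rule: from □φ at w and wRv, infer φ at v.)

□¬(¬p1 ∨ p3), 0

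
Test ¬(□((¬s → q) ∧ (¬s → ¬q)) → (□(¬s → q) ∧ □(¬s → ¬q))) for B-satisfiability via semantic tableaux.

1. ¬(□((¬s → q) ∧ (¬s → ¬q)) → (□(¬s → q) ∧ □(¬s → ¬q))), u
2. □((¬s → q) ∧ (¬s → ¬q)), u   [¬→-rule on 1]
3. ¬(□(¬s → q) ∧ □(¬s → ¬q)), u   [¬→-rule on 1]
4. (¬s → q) ∧ (¬s → ¬q), u   [□-rule on 2 via uRu]
5. ¬s → q, u   [∧-rule on 4]
6. ¬s → ¬q, u   [∧-rule on 4]
7. ¬□(¬s → ¬q), u   [¬∧-rule on 3 (branches; this branch)]
8. q, u   [→-rule on 5 (branches; this branch)]
9. s, u   [→-rule on 6 (branches; this branch)]
10. ¬(¬s → ¬q), v   [¬□-rule on 7: fresh world v, uRv]
11. ¬s, v   [¬→-rule on 10]
12. q, v   [¬→-rule on 10]
13. (¬s → q) ∧ (¬s → ¬q), v   [□-rule on 2 via uRv]
14. ¬s → q, v   [∧-rule on 13]
15. ¬s → ¬q, v   [∧-rule on 13]
16. ¬q, v   [→-rule on 15 (branches; this branch)]
Accessibility: uRu, uRv, vRu, vRv
Branch closes: q and ¬q both at v.
(One branch shown.) All branches close.

Unsatisfiable (every branch closes)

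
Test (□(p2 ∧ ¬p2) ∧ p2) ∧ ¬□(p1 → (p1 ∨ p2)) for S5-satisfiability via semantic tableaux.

Unsatisfiable (every branch closes)

1. (□(p2 ∧ ¬p2) ∧ p2) ∧ ¬□(p1 → (p1 ∨ p2)), w0
2. □(p2 ∧ ¬p2) ∧ p2, w0
3. ¬□(p1 → (p1 ∨ p2)), w0
4. □(p2 ∧ ¬p2), w0
5. p2, w0
6. p2 ∧ ¬p2, w0
7. ¬p2, w0
Accessibility: w0Rw0
Branch closes: p2 and ¬p2 both at w0.
(One branch shown.) All branches close.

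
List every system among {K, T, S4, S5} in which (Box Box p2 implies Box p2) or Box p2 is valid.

T, S4, S5

T-tableau for the negation not ((Box Box p2 implies Box p2) or Box p2):
1. not ((Box Box p2 implies Box p2) or Box p2), w0
2. not (Box Box p2 implies Box p2), w0
3. not Box p2, w0
4. Box Box p2, w0
5. Box p2, w0
6. p2, w0
7. not p2, w1
8. Box p2, w1
9. p2, w1
Accessibility: w0Rw0, w0Rw1, w1Rw1
Branch closes: p2 and not p2 both at w1.
Every branch closes (one shown): valid in T, hence also in S4, S5 (every theorem of T is a theorem of S4 and S5).
K-tableau for the negation not ((Box Box p2 implies Box p2) or Box p2):
1. not ((Box Box p2 implies Box p2) or Box p2), w0
2. not (Box Box p2 implies Box p2), w0
3. not Box p2, w0
4. Box Box p2, w0
5. not p2, w1
6. Box p2, w1
Accessibility: w0Rw1
Complete open branch: countermodel on a K-frame, so not valid in K.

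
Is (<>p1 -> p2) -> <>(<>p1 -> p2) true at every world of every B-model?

Tableau for the negation ~((<>p1 -> p2) -> <>(<>p1 -> p2)):
1. ~((<>p1 -> p2) -> <>(<>p1 -> p2)), u
2. <>p1 -> p2, u   [~->-rule on 1]
3. ~<>(<>p1 -> p2), u   [~->-rule on 1]
4. ~(<>p1 -> p2), u   [~<>-rule on 3 via uRu]
5. <>p1, u   [~->-rule on 4]
6. ~p2, u   [~->-rule on 4]
7. ~<>p1, u   [->-rule on 2 (branches; this branch)]
8. ~p1, u   [~<>-rule on 7 via uRu]
9. p1, v   [<>-rule on 5: fresh world v, uRv]
10. ~(<>p1 -> p2), v   [~<>-rule on 3 via uRv]
11. <>p1, v   [~->-rule on 10]
12. ~p2, v   [~->-rule on 10]
13. ~p1, v   [~<>-rule on 7 via uRv]
Accessibility: uRu, uRv, vRu, vRv
Branch closes: p1 and ~p1 both at v.
All branches of the negation close; one closing branch shown above.

Valid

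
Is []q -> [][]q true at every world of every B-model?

Tableau for the negation ~([]q -> [][]q):
1. ~([]q -> [][]q), u
2. []q, u
3. ~[][]q, u
4. q, u
5. ~[]q, v
6. q, v
7. ~q, w
Accessibility: uRu, uRv, vRu, vRv, vRw, wRv, wRw
The negation has an open branch (countermodel exists).

No, not valid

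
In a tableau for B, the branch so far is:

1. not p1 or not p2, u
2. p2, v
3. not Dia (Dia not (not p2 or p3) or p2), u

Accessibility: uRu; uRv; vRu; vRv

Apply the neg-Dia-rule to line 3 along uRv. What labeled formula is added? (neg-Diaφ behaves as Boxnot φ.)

not (Dia not (not p2 or p3) or p2), v

neg-Diaφ behaves as Boxnot φ: propagate the negated body to each accessible world.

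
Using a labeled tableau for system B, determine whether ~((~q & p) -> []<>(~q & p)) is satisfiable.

1. ~((~q & p) -> []<>(~q & p)), u
2. ~q & p, u
3. ~[]<>(~q & p), u
4. ~q, u
5. p, u
6. ~<>(~q & p), v
7. ~(~q & p), u
8. ~(~q & p), v
9. ~p, u
Accessibility: uRu, uRv, vRu, vRv
Branch closes: p and ~p both at u.
All branches of the tableau close; one closing branch shown above.

No, unsatisfiable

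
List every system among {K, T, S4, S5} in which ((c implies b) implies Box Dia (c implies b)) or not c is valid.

S4-tableau for the negation not (((c implies b) implies Box Dia (c implies b)) or not c):
1. not (((c implies b) implies Box Dia (c implies b)) or not c), 0
2. not ((c implies b) implies Box Dia (c implies b)), 0   [neg-or-rule on 1]
3. c, 0   [neg-or-rule on 1]
4. c implies b, 0   [neg-implies-rule on 2]
5. not Box Dia (c implies b), 0   [neg-implies-rule on 2]
6. b, 0   [implies-rule on 4 (branches; this branch)]
7. not Dia (c implies b), 1   [neg-Box-rule on 5: fresh world 1, 0R1]
8. not (c implies b), 1   [neg-Dia-rule on 7 via 1R1]
9. c, 1   [neg-implies-rule on 8]
10. not b, 1   [neg-implies-rule on 8]
Accessibility: 0R0, 0R1, 1R1
Complete open branch: countermodel on an S4-frame, so not valid in S4, nor in K, T (the same frame is also a K-frame and a T-frame).
S5-tableau for the negation not (((c implies b) implies Box Dia (c implies b)) or not c):
1. not (((c implies b) implies Box Dia (c implies b)) or not c), 0
2. not ((c implies b) implies Box Dia (c implies b)), 0   [neg-or-rule on 1]
3. c, 0   [neg-or-rule on 1]
4. c implies b, 0   [neg-implies-rule on 2]
5. not Box Dia (c implies b), 0   [neg-implies-rule on 2]
6. b, 0   [implies-rule on 4 (branches; this branch)]
7. not Dia (c implies b), 1   [neg-Box-rule on 5: fresh world 1, 0R1]
8. not (c implies b), 0   [neg-Dia-rule on 7 via 1R0]
9. not b, 0   [neg-implies-rule on 8]
Accessibility: 0R0, 0R1, 1R0, 1R1
Branch closes: b and not b both at 0.
Every branch closes (one shown): valid in S5.

S5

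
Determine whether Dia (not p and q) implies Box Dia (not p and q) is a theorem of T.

Invalid (countermodel exists)

Tableau for the negation not (Dia (not p and q) implies Box Dia (not p and q)):
1. not (Dia (not p and q) implies Box Dia (not p and q)), w0
2. Dia (not p and q), w0
3. not Box Dia (not p and q), w0
4. not p and q, w1
5. not p, w1
6. q, w1
7. not Dia (not p and q), w2
8. not (not p and q), w2
9. not q, w2
Accessibility: w0Rw0, w0Rw1, w0Rw2, w1Rw1, w2Rw2
The negation has an open branch (countermodel exists).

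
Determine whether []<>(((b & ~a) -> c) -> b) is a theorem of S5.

Tableau for the negation ~[]<>(((b & ~a) -> c) -> b):
1. ~[]<>(((b & ~a) -> c) -> b), u
2. ~<>(((b & ~a) -> c) -> b), v
3. ~(((b & ~a) -> c) -> b), u
4. (b & ~a) -> c, u
5. ~b, u
6. ~(((b & ~a) -> c) -> b), v
7. (b & ~a) -> c, v
8. ~b, v
9. c, u
10. c, v
Accessibility: uRu, uRv, vRu, vRv
The negation has an open branch (countermodel exists).

Invalid (countermodel exists)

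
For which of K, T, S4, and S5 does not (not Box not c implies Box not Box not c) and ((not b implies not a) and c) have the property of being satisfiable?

K, T, S4

S5-tableau for the formula:
1. not (not Box not c implies Box not Box not c) and ((not b implies not a) and c), 0
2. not (not Box not c implies Box not Box not c), 0
3. (not b implies not a) and c, 0
4. not Box not c, 0
5. not Box not Box not c, 0
6. not b implies not a, 0
7. c, 0
8. not a, 0
9. c, 1
10. Box not c, 2
11. not c, 0
Accessibility: 0R0, 0R1, 0R2, 1R0, 1R1, 1R2, 2R0, 2R1, 2R2
Branch closes: c and not c both at 0.
Every branch closes (one shown): unsatisfiable in S5.
S4-tableau for the formula:
1. not (not Box not c implies Box not Box not c) and ((not b implies not a) and c), 0
2. not (not Box not c implies Box not Box not c), 0
3. (not b implies not a) and c, 0
4. not Box not c, 0
5. not Box not Box not c, 0
6. not b implies not a, 0
7. c, 0
8. not a, 0
9. c, 1
10. Box not c, 2
11. not c, 2
Accessibility: 0R0, 0R1, 0R2, 1R1, 2R2
Complete open branch: satisfiable in S4, hence also in K, T (this S4-model is also a K-model and a T-model).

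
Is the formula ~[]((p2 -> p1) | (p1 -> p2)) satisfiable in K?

1. ~[]((p2 -> p1) | (p1 -> p2)), w0
2. ~((p2 -> p1) | (p1 -> p2)), w1
3. ~(p2 -> p1), w1
4. ~(p1 -> p2), w1
5. p2, w1
6. ~p1, w1
7. p1, w1
8. ~p2, w1
Accessibility: w0Rw1
Branch closes: p1 and ~p1 both at w1.
(One branch shown.) All branches close.

Unsatisfiable (every branch closes)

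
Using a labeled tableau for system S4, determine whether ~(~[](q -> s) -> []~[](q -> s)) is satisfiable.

Satisfiable

1. ~(~[](q -> s) -> []~[](q -> s)), u
2. ~[](q -> s), u   [~->-rule on 1]
3. ~[]~[](q -> s), u   [~->-rule on 1]
4. ~(q -> s), v   [~[]-rule on 2: fresh world v, uRv]
5. q, v   [~->-rule on 4]
6. ~s, v   [~->-rule on 4]
7. [](q -> s), w   [~[]-rule on 3: fresh world w, uRw]
8. q -> s, w   [[]-rule on 7 via wRw]
9. s, w   [->-rule on 8 (branches; this branch)]
Accessibility: uRu, uRv, uRw, vRv, wRw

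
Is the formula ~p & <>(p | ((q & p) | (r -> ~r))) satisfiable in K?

1. ~p & <>(p | ((q & p) | (r -> ~r))), u
2. ~p, u
3. <>(p | ((q & p) | (r -> ~r))), u
4. p | ((q & p) | (r -> ~r)), v
5. (q & p) | (r -> ~r), v
6. r -> ~r, v
7. ~r, v
Accessibility: uRv

Yes, satisfiable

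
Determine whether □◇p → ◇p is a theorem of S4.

Tableau for the negation ¬(□◇p → ◇p):
1. ¬(□◇p → ◇p), u
2. □◇p, u
3. ¬◇p, u
4. ◇p, u
5. ¬p, u
6. p, v
7. ◇p, v
8. ¬p, v
Accessibility: uRu, uRv, vRv
Branch closes: p and ¬p both at v.
Every branch of the negation's tableau closes; the branch above is one of them.

Valid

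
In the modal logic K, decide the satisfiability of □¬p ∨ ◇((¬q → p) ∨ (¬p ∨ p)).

Satisfiable (open branch found)

1. □¬p ∨ ◇((¬q → p) ∨ (¬p ∨ p)), 0
2. ◇((¬q → p) ∨ (¬p ∨ p)), 0   [∨-rule on 1 (branches; this branch)]
3. (¬q → p) ∨ (¬p ∨ p), 1   [◇-rule on 2: fresh world 1, 0R1]
4. ¬p ∨ p, 1   [∨-rule on 3 (branches; this branch)]
5. p, 1   [∨-rule on 4 (branches; this branch)]
Accessibility: 0R1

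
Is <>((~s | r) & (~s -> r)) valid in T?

Invalid (countermodel exists)

Tableau for the negation ~<>((~s | r) & (~s -> r)):
1. ~<>((~s | r) & (~s -> r)), u
2. ~((~s | r) & (~s -> r)), u
3. ~(~s -> r), u
4. ~s, u
5. ~r, u
Accessibility: uRu
The negation has an open branch (countermodel exists).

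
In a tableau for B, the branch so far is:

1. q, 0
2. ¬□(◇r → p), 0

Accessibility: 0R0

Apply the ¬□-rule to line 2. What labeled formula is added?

a fresh world 1 with 0R1, and ¬(◇r → p) at 1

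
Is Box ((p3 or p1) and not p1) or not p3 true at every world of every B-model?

Tableau for the negation not (Box ((p3 or p1) and not p1) or not p3):
1. not (Box ((p3 or p1) and not p1) or not p3), u
2. not Box ((p3 or p1) and not p1), u
3. p3, u
4. not ((p3 or p1) and not p1), v
5. p1, v
Accessibility: uRu, uRv, vRu, vRv
The negation has an open branch (countermodel exists).

Invalid (countermodel exists)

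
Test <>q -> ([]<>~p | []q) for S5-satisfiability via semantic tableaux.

1. <>q -> ([]<>~p | []q), u
2. []<>~p | []q, u
3. []q, u
4. q, u
Accessibility: uRu

Yes, satisfiable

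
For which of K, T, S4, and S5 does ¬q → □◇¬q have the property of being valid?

S5

S5-tableau for the negation ¬(¬q → □◇¬q):
1. ¬(¬q → □◇¬q), w0
2. ¬q, w0   [¬→-rule on 1]
3. ¬□◇¬q, w0   [¬→-rule on 1]
4. ¬◇¬q, w1   [¬□-rule on 3: fresh world w1, w0Rw1]
5. q, w0   [¬◇-rule on 4 via w1Rw0]
Accessibility: w0Rw0, w0Rw1, w1Rw0, w1Rw1
Branch closes: q and ¬q both at w0.
Every branch closes (one shown): valid in S5.
S4-tableau for the negation ¬(¬q → □◇¬q):
1. ¬(¬q → □◇¬q), w0
2. ¬q, w0   [¬→-rule on 1]
3. ¬□◇¬q, w0   [¬→-rule on 1]
4. ¬◇¬q, w1   [¬□-rule on 3: fresh world w1, w0Rw1]
5. q, w1   [¬◇-rule on 4 via w1Rw1]
Accessibility: w0Rw0, w0Rw1, w1Rw1
Complete open branch: countermodel on an S4-frame, so not valid in S4, nor in K, T (the same frame is also a K-frame and a T-frame).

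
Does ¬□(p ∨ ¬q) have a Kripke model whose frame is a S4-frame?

Satisfiable

1. ¬□(p ∨ ¬q), w0
2. ¬(p ∨ ¬q), w1
3. ¬p, w1
4. q, w1
Accessibility: w0Rw0, w0Rw1, w1Rw1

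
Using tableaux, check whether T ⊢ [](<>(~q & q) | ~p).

No, not valid

Tableau for the negation ~[](<>(~q & q) | ~p):
1. ~[](<>(~q & q) | ~p), 0
2. ~(<>(~q & q) | ~p), 1
3. ~<>(~q & q), 1
4. p, 1
5. ~(~q & q), 1
6. ~q, 1
Accessibility: 0R0, 0R1, 1R1
The negation has an open branch (countermodel exists).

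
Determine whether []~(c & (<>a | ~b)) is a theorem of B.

Invalid (countermodel exists)

Tableau for the negation ~[]~(c & (<>a | ~b)):
1. ~[]~(c & (<>a | ~b)), u
2. c & (<>a | ~b), v
3. c, v
4. <>a | ~b, v
5. ~b, v
Accessibility: uRu, uRv, vRu, vRv
The negation has an open branch (countermodel exists).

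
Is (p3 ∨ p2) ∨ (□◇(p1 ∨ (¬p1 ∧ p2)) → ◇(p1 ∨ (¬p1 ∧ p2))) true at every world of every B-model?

Yes, valid

Tableau for the negation ¬((p3 ∨ p2) ∨ (□◇(p1 ∨ (¬p1 ∧ p2)) → ◇(p1 ∨ (¬p1 ∧ p2)))):
1. ¬((p3 ∨ p2) ∨ (□◇(p1 ∨ (¬p1 ∧ p2)) → ◇(p1 ∨ (¬p1 ∧ p2)))), 0
2. ¬(p3 ∨ p2), 0
3. ¬(□◇(p1 ∨ (¬p1 ∧ p2)) → ◇(p1 ∨ (¬p1 ∧ p2))), 0
4. ¬p3, 0
5. ¬p2, 0
6. □◇(p1 ∨ (¬p1 ∧ p2)), 0
7. ¬◇(p1 ∨ (¬p1 ∧ p2)), 0
8. ◇(p1 ∨ (¬p1 ∧ p2)), 0
9. ¬(p1 ∨ (¬p1 ∧ p2)), 0
10. ¬p1, 0
11. ¬(¬p1 ∧ p2), 0
12. p1 ∨ (¬p1 ∧ p2), 1
13. ◇(p1 ∨ (¬p1 ∧ p2)), 1
14. ¬(p1 ∨ (¬p1 ∧ p2)), 1
15. ¬p1, 1
16. ¬(¬p1 ∧ p2), 1
17. ¬p1 ∧ p2, 1
18. p2, 1
19. ¬p2, 1
Accessibility: 0R0, 0R1, 1R0, 1R1
Branch closes: p2 and ¬p2 both at 1.
All branches of the negation close; one closing branch shown above.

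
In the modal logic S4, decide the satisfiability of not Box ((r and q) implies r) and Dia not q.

1. not Box ((r and q) implies r) and Dia not q, 0
2. not Box ((r and q) implies r), 0
3. Dia not q, 0
4. not ((r and q) implies r), 1
5. r and q, 1
6. not r, 1
7. r, 1
8. q, 1
Accessibility: 0R0, 0R1, 1R1
Branch closes: r and not r both at 1.
Every branch closes; the branch above is one of them.

No, unsatisfiable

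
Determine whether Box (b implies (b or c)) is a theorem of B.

Yes, valid

Tableau for the negation not Box (b implies (b or c)):
1. not Box (b implies (b or c)), 0
2. not (b implies (b or c)), 1   [neg-Box-rule on 1: fresh world 1, 0R1]
3. b, 1   [neg-implies-rule on 2]
4. not (b or c), 1   [neg-implies-rule on 2]
5. not b, 1   [neg-or-rule on 4]
6. not c, 1   [neg-or-rule on 4]
Accessibility: 0R0, 0R1, 1R0, 1R1
Branch closes: b and not b both at 1.
All branches of the negation close; one closing branch shown above.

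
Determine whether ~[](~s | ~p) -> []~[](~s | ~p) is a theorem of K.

Tableau for the negation ~(~[](~s | ~p) -> []~[](~s | ~p)):
1. ~(~[](~s | ~p) -> []~[](~s | ~p)), 0
2. ~[](~s | ~p), 0
3. ~[]~[](~s | ~p), 0
4. ~(~s | ~p), 1
5. s, 1
6. p, 1
7. [](~s | ~p), 2
Accessibility: 0R1, 0R2
The negation has an open branch (countermodel exists).

No, not valid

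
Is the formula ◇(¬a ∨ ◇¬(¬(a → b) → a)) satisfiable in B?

1. ◇(¬a ∨ ◇¬(¬(a → b) → a)), w0
2. ¬a ∨ ◇¬(¬(a → b) → a), w1   [◇-rule on 1: fresh world w1, w0Rw1]
3. ¬a, w1   [∨-rule on 2 (branches; this branch)]
Accessibility: w0Rw0, w0Rw1, w1Rw0, w1Rw1

Satisfiable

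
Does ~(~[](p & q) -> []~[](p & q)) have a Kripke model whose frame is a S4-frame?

Yes, satisfiable

1. ~(~[](p & q) -> []~[](p & q)), 0
2. ~[](p & q), 0   [~->-rule on 1]
3. ~[]~[](p & q), 0   [~->-rule on 1]
4. ~(p & q), 1   [~[]-rule on 2: fresh world 1, 0R1]
5. ~q, 1   [~&-rule on 4 (branches; this branch)]
6. [](p & q), 2   [~[]-rule on 3: fresh world 2, 0R2]
7. p & q, 2   [[]-rule on 6 via 2R2]
8. p, 2   [&-rule on 7]
9. q, 2   [&-rule on 7]
Accessibility: 0R0, 0R1, 0R2, 1R1, 2R2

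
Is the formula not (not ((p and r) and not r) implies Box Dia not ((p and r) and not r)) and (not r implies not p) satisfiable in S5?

Unsatisfiable

1. not (not ((p and r) and not r) implies Box Dia not ((p and r) and not r)) and (not r implies not p), 0
2. not (not ((p and r) and not r) implies Box Dia not ((p and r) and not r)), 0
3. not r implies not p, 0
4. not ((p and r) and not r), 0
5. not Box Dia not ((p and r) and not r), 0
6. not p, 0
7. not (p and r), 0
8. not r, 0
9. not Dia not ((p and r) and not r), 1
10. (p and r) and not r, 0
11. p and r, 0
12. p, 0
13. r, 0
Accessibility: 0R0, 0R1, 1R0, 1R1
Branch closes: p and not p both at 0.
All branches of the tableau close; one closing branch shown above.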